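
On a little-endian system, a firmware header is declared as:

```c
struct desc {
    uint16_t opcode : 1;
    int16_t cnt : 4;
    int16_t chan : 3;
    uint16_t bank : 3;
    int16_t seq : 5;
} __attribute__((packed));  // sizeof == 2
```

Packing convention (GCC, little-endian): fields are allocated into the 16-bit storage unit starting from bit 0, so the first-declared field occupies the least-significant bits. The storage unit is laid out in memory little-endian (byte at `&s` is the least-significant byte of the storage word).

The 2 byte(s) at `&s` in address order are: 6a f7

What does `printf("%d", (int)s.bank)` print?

7

[0]=0x6a [1]=0xf7 (little-endian) → word 0xf76a
opcode:1 @ bit 0 → (0xf76a>>0)&0x1 = 0x0
cnt:4 @ bit 1 → (0xf76a>>1)&0xf = 0x5
chan:3 @ bit 5 → (0xf76a>>5)&0x7 = 0x3
bank:3 @ bit 8 → (0xf76a>>8)&0x7 = 0x7  ←
seq:5 @ bit 11 → (0xf76a>>11)&0x1f = 0x1e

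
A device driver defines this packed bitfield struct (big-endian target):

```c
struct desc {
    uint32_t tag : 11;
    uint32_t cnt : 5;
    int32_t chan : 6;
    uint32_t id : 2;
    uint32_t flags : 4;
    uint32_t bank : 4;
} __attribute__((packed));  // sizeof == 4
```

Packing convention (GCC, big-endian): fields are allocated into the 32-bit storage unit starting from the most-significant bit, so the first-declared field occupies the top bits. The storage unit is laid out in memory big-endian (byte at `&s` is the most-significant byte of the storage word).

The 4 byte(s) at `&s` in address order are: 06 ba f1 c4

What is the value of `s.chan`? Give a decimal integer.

[0]=0x06 [1]=0xba [2]=0xf1 [3]=0xc4 (big-endian) → word 0x06baf1c4
tag [21+:11] = (word>>21) & 0x7ff = 53
cnt [16+:5] = (word>>16) & 0x1f = 26
chan [10+:6] = (word>>10) & 0x3f = 60  ←
id [8+:2] = (word>>8) & 0x3 = 1
flags [4+:4] = (word>>4) & 0xf = 12
bank [0+:4] = (word>>0) & 0xf = 4
chan signed 6b, MSB=1: 60 - 64 = -4

-4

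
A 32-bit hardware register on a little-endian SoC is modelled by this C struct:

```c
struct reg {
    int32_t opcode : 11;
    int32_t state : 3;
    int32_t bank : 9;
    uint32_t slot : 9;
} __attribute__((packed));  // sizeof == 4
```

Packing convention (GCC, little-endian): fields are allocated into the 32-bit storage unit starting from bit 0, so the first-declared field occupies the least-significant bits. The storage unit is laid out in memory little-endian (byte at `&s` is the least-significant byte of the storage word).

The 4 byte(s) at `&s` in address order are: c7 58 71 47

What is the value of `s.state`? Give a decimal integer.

[0]=0xc7 [1]=0x58 [2]=0x71 [3]=0x47 (little-endian) → word 0x477158c7
opcode:11 @ bit 0 → (0x477158c7>>0)&0x7ff = 0xc7
state:3 @ bit 11 → (0x477158c7>>11)&0x7 = 0x3  ←
bank:9 @ bit 14 → (0x477158c7>>14)&0x1ff = 0x1c5
slot:9 @ bit 23 → (0x477158c7>>23)&0x1ff = 0x8e
state signed 3b, MSB=0: value = 3

3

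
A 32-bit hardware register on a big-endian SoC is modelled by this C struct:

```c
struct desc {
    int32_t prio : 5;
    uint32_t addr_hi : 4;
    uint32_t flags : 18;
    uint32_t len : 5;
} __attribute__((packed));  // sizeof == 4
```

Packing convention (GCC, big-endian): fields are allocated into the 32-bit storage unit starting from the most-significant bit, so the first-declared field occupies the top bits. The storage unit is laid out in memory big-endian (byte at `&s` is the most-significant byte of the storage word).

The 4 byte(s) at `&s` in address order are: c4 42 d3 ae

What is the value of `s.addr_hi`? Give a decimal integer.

[0]=0xc4 [1]=0x42 [2]=0xd3 [3]=0xae (big-endian) → word 0xc442d3ae
prio:5 @ bit 27 → (0xc442d3ae>>27)&0x1f = 0x18
addr_hi:4 @ bit 23 → (0xc442d3ae>>23)&0xf = 0x8  ←
flags:18 @ bit 5 → (0xc442d3ae>>5)&0x3ffff = 0x2169d
len:5 @ bit 0 → (0xc442d3ae>>0)&0x1f = 0xe

8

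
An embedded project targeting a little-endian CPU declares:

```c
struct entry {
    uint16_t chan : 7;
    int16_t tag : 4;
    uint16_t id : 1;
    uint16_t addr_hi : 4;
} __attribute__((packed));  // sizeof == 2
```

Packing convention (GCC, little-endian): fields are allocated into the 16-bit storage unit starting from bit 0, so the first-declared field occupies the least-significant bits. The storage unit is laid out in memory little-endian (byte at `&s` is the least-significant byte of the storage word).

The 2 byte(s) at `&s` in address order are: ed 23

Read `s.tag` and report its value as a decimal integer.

[0]=0xed [1]=0x23 (little-endian) → word 0x23ed
chan:7 @ bit 0 → (0x23ed>>0)&0x7f = 0x6d
tag:4 @ bit 7 → (0x23ed>>7)&0xf = 0x7  ←
id:1 @ bit 11 → (0x23ed>>11)&0x1 = 0x0
addr_hi:4 @ bit 12 → (0x23ed>>12)&0xf = 0x2
tag signed 4b, MSB=0: value = 7

7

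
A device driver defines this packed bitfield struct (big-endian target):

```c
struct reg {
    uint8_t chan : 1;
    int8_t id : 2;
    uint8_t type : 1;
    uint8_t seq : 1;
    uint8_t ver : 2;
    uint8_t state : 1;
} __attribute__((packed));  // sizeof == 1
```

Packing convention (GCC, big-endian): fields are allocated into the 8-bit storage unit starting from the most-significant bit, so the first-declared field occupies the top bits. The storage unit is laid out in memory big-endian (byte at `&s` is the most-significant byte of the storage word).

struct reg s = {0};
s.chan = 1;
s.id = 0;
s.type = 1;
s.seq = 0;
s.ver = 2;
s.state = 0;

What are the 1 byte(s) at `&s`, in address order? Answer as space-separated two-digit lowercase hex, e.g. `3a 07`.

94

chan:1 = 1 → 0x1 << 7 → word 0x80
id:2 = 0 → 0x0 << 5 → word 0x80
type:1 = 1 → 0x1 << 4 → word 0x90
seq:1 = 0 → 0x0 << 3 → word 0x90
ver:2 = 2 → 0x2 << 1 → word 0x94
state:1 = 0 → 0x0 << 0 → word 0x94
word = 0x94 → big-endian bytes:
  [0]=0x94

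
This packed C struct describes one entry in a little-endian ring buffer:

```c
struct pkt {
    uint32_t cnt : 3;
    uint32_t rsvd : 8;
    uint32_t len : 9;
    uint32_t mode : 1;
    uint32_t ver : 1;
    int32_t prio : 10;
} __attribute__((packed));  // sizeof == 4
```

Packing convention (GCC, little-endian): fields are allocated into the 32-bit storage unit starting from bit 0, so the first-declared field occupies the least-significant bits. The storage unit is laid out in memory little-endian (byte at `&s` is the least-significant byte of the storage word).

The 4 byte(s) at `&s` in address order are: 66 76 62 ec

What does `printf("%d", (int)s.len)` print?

78

[0]=0x66 [1]=0x76 [2]=0x62 [3]=0xec (little-endian) → word 0xec627666
cnt:3 @ bit 0 → (0xec627666>>0)&0x7 = 0x6
rsvd:8 @ bit 3 → (0xec627666>>3)&0xff = 0xcc
len:9 @ bit 11 → (0xec627666>>11)&0x1ff = 0x4e  ←
mode:1 @ bit 20 → (0xec627666>>20)&0x1 = 0x0
ver:1 @ bit 21 → (0xec627666>>21)&0x1 = 0x1
prio:10 @ bit 22 → (0xec627666>>22)&0x3ff = 0x3b1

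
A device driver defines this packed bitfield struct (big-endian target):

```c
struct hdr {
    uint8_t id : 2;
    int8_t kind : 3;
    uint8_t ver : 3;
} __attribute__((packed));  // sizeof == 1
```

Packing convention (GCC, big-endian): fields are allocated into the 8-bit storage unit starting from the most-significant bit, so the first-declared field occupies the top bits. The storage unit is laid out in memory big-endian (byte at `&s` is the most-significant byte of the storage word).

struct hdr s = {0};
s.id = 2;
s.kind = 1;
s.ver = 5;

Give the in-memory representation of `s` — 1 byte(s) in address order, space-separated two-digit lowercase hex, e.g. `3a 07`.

8d

id:2 = 2 → 0x2 << 6 → word 0x80
kind:3 = 1 → 0x1 << 3 → word 0x88
ver:3 = 5 → 0x5 << 0 → word 0x8d
word = 0x8d → big-endian bytes:
  [0]=0x8d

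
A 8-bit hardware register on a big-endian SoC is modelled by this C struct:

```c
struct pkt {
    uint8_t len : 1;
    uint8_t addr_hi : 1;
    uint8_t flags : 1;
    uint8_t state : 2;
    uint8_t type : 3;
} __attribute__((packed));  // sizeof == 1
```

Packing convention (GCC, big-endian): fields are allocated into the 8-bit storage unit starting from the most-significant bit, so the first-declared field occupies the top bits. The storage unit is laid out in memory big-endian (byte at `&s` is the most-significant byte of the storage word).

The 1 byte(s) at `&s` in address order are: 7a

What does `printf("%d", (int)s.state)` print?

[0]=0x7a (big-endian) → word 0x7a
len:1 @ bit 7 → (0x7a>>7)&0x1 = 0x0
addr_hi:1 @ bit 6 → (0x7a>>6)&0x1 = 0x1
flags:1 @ bit 5 → (0x7a>>5)&0x1 = 0x1
state:2 @ bit 3 → (0x7a>>3)&0x3 = 0x3  ←
type:3 @ bit 0 → (0x7a>>0)&0x7 = 0x2

3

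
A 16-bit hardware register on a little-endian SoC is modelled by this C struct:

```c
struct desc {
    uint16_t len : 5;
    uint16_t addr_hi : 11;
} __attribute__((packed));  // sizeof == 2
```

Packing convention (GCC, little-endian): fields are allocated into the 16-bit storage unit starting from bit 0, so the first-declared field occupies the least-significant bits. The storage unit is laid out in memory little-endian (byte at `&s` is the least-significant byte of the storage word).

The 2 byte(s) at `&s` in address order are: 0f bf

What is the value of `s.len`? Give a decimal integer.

15

[0]=0x0f [1]=0xbf (little-endian) → word 0xbf0f
len:5 @ bit 0 → (0xbf0f>>0)&0x1f = 0xf  ←
addr_hi:11 @ bit 5 → (0xbf0f>>5)&0x7ff = 0x5f8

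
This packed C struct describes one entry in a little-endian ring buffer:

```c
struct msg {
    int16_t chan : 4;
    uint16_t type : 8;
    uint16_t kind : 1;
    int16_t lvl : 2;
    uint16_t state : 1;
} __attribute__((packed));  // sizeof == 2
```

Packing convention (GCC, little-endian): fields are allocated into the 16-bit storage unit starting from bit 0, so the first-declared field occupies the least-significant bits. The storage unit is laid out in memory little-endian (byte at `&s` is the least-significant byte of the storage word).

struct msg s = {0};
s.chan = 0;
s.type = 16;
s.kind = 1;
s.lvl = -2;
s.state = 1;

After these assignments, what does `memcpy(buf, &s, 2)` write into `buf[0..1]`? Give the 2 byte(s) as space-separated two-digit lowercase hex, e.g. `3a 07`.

00 d1

[0+:4] chan=0 & 0xf = 0x0; word=0x0000
[4+:8] type=16 & 0xff = 0x10; word=0x0100
[12+:1] kind=1 & 0x1 = 0x1; word=0x1100
[13+:2] lvl=-2 & 0x3 = 0x2; word=0x5100
[15+:1] state=1 & 0x1 = 0x1; word=0xd100
word = 0xd100 → little-endian bytes:
  [0]=0x00  [1]=0xd1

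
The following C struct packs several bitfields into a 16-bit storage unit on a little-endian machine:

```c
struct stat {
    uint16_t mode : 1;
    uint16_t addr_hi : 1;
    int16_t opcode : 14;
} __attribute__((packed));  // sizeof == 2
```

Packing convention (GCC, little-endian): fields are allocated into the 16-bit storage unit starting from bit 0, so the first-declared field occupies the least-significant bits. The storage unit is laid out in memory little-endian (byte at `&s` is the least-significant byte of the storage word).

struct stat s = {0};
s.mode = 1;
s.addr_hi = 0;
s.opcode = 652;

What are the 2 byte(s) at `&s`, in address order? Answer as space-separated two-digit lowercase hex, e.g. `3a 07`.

[0+:1] mode=1 & 0x1 = 0x1; word=0x0001
[1+:1] addr_hi=0 & 0x1 = 0x0; word=0x0001
[2+:14] opcode=652 & 0x3fff = 0x28c; word=0x0a31
word = 0x0a31 → little-endian bytes:
  [0]=0x31  [1]=0x0a

31 0a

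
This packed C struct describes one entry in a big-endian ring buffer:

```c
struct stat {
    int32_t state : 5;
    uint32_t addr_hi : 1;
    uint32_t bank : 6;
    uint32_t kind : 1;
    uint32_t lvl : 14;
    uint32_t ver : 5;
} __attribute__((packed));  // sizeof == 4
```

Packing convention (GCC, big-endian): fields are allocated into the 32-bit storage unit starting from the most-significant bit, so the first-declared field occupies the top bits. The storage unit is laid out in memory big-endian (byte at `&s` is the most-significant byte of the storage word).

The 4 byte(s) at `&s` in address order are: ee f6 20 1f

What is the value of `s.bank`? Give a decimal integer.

47

[0]=0xee [1]=0xf6 [2]=0x20 [3]=0x1f (big-endian) → word 0xeef6201f
state [27+:5] = (word>>27) & 0x1f = 29
addr_hi [26+:1] = (word>>26) & 0x1 = 1
bank [20+:6] = (word>>20) & 0x3f = 47  ←
kind [19+:1] = (word>>19) & 0x1 = 0
lvl [5+:14] = (word>>5) & 0x3fff = 12544
ver [0+:5] = (word>>0) & 0x1f = 31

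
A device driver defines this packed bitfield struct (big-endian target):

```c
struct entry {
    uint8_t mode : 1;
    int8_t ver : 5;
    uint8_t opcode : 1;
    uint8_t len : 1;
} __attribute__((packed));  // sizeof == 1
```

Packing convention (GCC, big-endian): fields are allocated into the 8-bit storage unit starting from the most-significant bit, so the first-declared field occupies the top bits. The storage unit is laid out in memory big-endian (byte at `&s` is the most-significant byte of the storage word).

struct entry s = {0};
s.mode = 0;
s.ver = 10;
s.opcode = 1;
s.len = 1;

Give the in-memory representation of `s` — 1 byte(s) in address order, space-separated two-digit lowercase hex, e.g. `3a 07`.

[7+:1] mode=0 & 0x1 = 0x0; word=0x00
[2+:5] ver=10 & 0x1f = 0xa; word=0x28
[1+:1] opcode=1 & 0x1 = 0x1; word=0x2a
[0+:1] len=1 & 0x1 = 0x1; word=0x2b
word = 0x2b → big-endian bytes:
  [0]=0x2b

2b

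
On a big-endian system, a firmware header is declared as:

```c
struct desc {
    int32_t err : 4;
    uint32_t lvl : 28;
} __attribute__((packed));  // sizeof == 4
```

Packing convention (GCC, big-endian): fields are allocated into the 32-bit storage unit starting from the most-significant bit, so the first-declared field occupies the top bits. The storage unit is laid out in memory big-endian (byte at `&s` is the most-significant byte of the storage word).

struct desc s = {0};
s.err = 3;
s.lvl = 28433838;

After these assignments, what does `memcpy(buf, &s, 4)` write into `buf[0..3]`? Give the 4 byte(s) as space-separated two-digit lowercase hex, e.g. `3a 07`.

err:4 = 3 → 0x3 << 28 → word 0x30000000
lvl:28 = 28433838 → 0x1b1ddae << 0 → word 0x31b1ddae
word = 0x31b1ddae → big-endian bytes:
  [0]=0x31  [1]=0xb1  [2]=0xdd  [3]=0xae

31 b1 dd ae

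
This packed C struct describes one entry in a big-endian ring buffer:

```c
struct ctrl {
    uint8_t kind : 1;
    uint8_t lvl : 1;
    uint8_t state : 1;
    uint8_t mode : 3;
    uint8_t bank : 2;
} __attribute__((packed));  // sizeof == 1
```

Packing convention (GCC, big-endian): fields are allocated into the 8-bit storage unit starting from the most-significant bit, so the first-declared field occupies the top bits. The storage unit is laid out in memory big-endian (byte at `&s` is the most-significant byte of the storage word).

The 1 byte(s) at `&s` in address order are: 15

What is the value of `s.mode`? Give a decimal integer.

[0]=0x15 (big-endian) → word 0x15
kind [7+:1] = (word>>7) & 0x1 = 0
lvl [6+:1] = (word>>6) & 0x1 = 0
state [5+:1] = (word>>5) & 0x1 = 0
mode [2+:3] = (word>>2) & 0x7 = 5  ←
bank [0+:2] = (word>>0) & 0x3 = 1

5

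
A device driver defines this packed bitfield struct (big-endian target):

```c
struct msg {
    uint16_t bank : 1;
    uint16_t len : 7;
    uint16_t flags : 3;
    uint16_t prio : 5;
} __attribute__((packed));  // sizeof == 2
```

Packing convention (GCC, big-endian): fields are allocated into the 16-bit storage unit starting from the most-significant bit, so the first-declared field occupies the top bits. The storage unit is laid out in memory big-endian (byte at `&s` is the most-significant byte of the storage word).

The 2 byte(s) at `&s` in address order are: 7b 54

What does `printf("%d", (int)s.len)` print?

[0]=0x7b [1]=0x54 (big-endian) → word 0x7b54
bank [15+:1] = (word>>15) & 0x1 = 0
len [8+:7] = (word>>8) & 0x7f = 123  ←
flags [5+:3] = (word>>5) & 0x7 = 2
prio [0+:5] = (word>>0) & 0x1f = 20

123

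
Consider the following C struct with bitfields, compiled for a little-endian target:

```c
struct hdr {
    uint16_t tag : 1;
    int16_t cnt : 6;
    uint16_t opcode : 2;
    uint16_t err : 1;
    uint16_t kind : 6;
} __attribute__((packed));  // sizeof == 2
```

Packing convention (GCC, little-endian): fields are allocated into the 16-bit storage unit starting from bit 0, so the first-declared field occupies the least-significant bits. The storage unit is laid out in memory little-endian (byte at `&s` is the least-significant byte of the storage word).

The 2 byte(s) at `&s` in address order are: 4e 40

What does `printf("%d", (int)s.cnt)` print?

[0]=0x4e [1]=0x40 (little-endian) → word 0x404e
tag:1 @ bit 0 → (0x404e>>0)&0x1 = 0x0
cnt:6 @ bit 1 → (0x404e>>1)&0x3f = 0x27  ←
opcode:2 @ bit 7 → (0x404e>>7)&0x3 = 0x0
err:1 @ bit 9 → (0x404e>>9)&0x1 = 0x0
kind:6 @ bit 10 → (0x404e>>10)&0x3f = 0x10
cnt signed 6b, MSB=1: 39 - 64 = -25

-25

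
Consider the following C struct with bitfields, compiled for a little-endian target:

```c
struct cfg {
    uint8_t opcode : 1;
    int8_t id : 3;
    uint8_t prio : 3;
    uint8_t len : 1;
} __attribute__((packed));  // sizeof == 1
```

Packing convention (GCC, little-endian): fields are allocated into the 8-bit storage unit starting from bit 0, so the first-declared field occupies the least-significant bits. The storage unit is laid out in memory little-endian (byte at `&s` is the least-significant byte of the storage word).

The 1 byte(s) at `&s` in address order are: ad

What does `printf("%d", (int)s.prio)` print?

2

[0]=0xad (little-endian) → word 0xad
opcode:1 @ bit 0 → (0xad>>0)&0x1 = 0x1
id:3 @ bit 1 → (0xad>>1)&0x7 = 0x6
prio:3 @ bit 4 → (0xad>>4)&0x7 = 0x2  ←
len:1 @ bit 7 → (0xad>>7)&0x1 = 0x1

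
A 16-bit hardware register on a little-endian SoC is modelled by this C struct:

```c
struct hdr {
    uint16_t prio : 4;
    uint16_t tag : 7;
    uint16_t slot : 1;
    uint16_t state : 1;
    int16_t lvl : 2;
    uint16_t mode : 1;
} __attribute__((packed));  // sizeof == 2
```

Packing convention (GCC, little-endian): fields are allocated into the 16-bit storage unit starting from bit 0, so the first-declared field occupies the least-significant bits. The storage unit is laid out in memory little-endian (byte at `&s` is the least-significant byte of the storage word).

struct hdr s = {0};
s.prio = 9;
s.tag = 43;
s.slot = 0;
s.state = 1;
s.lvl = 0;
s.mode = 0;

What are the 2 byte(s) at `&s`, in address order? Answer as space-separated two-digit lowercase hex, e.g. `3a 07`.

prio:4 = 9 → 0x9 << 0 → word 0x0009
tag:7 = 43 → 0x2b << 4 → word 0x02b9
slot:1 = 0 → 0x0 << 11 → word 0x02b9
state:1 = 1 → 0x1 << 12 → word 0x12b9
lvl:2 = 0 → 0x0 << 13 → word 0x12b9
mode:1 = 0 → 0x0 << 15 → word 0x12b9
word = 0x12b9 → little-endian bytes:
  [0]=0xb9  [1]=0x12

b9 12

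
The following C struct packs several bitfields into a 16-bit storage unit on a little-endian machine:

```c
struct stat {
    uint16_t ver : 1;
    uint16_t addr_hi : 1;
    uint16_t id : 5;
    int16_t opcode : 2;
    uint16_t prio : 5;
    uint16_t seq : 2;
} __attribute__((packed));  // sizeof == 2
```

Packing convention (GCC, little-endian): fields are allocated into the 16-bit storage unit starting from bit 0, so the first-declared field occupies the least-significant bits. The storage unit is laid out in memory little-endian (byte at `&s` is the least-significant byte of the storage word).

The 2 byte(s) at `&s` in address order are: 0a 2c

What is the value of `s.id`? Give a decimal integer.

[0]=0x0a [1]=0x2c (little-endian) → word 0x2c0a
ver:1 @ bit 0 → (0x2c0a>>0)&0x1 = 0x0
addr_hi:1 @ bit 1 → (0x2c0a>>1)&0x1 = 0x1
id:5 @ bit 2 → (0x2c0a>>2)&0x1f = 0x2  ←
opcode:2 @ bit 7 → (0x2c0a>>7)&0x3 = 0x0
prio:5 @ bit 9 → (0x2c0a>>9)&0x1f = 0x16
seq:2 @ bit 14 → (0x2c0a>>14)&0x3 = 0x0

2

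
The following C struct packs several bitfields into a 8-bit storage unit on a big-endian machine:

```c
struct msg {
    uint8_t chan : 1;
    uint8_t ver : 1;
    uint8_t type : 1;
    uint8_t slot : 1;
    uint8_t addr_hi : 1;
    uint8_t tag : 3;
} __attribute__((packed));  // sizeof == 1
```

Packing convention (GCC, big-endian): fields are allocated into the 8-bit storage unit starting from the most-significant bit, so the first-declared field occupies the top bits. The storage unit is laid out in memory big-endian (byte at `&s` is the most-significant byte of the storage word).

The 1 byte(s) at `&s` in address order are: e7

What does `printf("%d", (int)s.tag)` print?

[0]=0xe7 (big-endian) → word 0xe7
chan [7+:1] = (word>>7) & 0x1 = 1
ver [6+:1] = (word>>6) & 0x1 = 1
type [5+:1] = (word>>5) & 0x1 = 1
slot [4+:1] = (word>>4) & 0x1 = 0
addr_hi [3+:1] = (word>>3) & 0x1 = 0
tag [0+:3] = (word>>0) & 0x7 = 7  ←

7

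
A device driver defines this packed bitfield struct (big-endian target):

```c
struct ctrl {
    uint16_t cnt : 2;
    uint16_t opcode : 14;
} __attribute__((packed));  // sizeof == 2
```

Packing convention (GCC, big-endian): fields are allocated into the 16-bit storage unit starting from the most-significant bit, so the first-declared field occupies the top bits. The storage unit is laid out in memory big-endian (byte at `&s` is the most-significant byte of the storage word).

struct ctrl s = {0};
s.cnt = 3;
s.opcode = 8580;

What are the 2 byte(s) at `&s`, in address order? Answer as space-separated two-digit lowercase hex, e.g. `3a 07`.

cnt:2 = 3 → 0x3 << 14 → word 0xc000
opcode:14 = 8580 → 0x2184 << 0 → word 0xe184
word = 0xe184 → big-endian bytes:
  [0]=0xe1  [1]=0x84

e1 84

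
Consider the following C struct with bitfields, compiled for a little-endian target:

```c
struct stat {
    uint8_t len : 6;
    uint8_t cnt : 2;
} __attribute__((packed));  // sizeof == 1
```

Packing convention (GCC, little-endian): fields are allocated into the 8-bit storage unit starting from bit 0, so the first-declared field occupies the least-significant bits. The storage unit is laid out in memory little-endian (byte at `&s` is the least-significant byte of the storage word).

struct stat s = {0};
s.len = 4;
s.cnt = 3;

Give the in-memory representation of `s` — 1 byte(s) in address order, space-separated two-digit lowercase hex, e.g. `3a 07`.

len (6b) val=4 bits=0x4 at bit 0: 0x04
cnt (2b) val=3 bits=0x3 at bit 6: 0xc4
word = 0xc4 → little-endian bytes:
  [0]=0xc4

c4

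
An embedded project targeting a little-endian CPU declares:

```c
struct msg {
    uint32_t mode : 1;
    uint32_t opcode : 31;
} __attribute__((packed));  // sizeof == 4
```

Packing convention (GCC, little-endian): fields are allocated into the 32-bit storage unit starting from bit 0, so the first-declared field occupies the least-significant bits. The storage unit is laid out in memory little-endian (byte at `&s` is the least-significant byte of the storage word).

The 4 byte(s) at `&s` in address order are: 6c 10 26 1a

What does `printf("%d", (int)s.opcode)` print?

[0]=0x6c [1]=0x10 [2]=0x26 [3]=0x1a (little-endian) → word 0x1a26106c
mode [0+:1] = (word>>0) & 0x1 = 0
opcode [1+:31] = (word>>1) & 0x7fffffff = 219351094  ←

219351094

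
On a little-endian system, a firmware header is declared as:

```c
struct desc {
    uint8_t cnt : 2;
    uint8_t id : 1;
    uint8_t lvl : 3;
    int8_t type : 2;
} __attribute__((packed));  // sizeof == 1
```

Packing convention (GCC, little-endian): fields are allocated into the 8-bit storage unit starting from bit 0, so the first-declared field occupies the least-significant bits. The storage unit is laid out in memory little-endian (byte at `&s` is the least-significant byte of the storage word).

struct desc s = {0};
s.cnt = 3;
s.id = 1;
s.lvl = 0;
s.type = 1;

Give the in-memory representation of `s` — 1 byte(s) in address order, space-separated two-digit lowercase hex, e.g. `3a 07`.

[0+:2] cnt=3 & 0x3 = 0x3; word=0x03
[2+:1] id=1 & 0x1 = 0x1; word=0x07
[3+:3] lvl=0 & 0x7 = 0x0; word=0x07
[6+:2] type=1 & 0x3 = 0x1; word=0x47
word = 0x47 → little-endian bytes:
  [0]=0x47

47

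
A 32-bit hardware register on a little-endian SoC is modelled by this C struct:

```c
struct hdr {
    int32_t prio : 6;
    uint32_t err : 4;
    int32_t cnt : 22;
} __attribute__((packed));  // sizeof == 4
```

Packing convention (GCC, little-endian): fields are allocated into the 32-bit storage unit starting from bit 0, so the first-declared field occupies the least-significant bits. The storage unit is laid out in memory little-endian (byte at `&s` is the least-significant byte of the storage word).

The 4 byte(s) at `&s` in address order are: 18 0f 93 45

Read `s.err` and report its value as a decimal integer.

12

[0]=0x18 [1]=0x0f [2]=0x93 [3]=0x45 (little-endian) → word 0x45930f18
prio:6 @ bit 0 → (0x45930f18>>0)&0x3f = 0x18
err:4 @ bit 6 → (0x45930f18>>6)&0xf = 0xc  ←
cnt:22 @ bit 10 → (0x45930f18>>10)&0x3fffff = 0x1164c3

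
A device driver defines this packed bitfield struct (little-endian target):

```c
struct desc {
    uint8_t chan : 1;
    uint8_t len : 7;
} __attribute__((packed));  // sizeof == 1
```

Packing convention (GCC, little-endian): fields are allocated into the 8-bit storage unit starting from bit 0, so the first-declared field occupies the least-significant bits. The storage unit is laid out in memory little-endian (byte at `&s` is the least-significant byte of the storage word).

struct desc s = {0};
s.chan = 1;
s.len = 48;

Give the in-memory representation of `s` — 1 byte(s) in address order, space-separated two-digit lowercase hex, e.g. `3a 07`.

[0+:1] chan=1 & 0x1 = 0x1; word=0x01
[1+:7] len=48 & 0x7f = 0x30; word=0x61
word = 0x61 → little-endian bytes:
  [0]=0x61

61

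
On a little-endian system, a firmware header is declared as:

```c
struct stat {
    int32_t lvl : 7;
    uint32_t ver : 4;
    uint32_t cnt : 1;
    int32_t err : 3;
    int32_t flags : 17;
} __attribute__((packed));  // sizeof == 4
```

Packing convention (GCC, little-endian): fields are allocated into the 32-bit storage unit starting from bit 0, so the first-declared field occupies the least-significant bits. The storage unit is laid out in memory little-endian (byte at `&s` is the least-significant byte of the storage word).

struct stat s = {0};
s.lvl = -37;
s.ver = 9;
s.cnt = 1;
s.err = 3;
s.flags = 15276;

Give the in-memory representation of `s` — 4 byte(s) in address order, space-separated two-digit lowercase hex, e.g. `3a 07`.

db 3c d6 1d

[0+:7] lvl=-37 & 0x7f = 0x5b; word=0x0000005b
[7+:4] ver=9 & 0xf = 0x9; word=0x000004db
[11+:1] cnt=1 & 0x1 = 0x1; word=0x00000cdb
[12+:3] err=3 & 0x7 = 0x3; word=0x00003cdb
[15+:17] flags=15276 & 0x1ffff = 0x3bac; word=0x1dd63cdb
word = 0x1dd63cdb → little-endian bytes:
  [0]=0xdb  [1]=0x3c  [2]=0xd6  [3]=0x1d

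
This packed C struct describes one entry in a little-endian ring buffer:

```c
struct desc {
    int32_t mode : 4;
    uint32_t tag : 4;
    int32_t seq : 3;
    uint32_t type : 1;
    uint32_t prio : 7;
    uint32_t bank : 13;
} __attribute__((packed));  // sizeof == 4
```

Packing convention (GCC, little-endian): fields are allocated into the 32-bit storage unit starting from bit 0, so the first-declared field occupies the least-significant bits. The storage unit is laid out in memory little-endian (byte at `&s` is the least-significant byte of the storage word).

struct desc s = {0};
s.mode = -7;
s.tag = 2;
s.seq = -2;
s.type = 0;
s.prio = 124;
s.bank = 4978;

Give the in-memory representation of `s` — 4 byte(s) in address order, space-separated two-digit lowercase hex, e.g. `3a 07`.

29 c6 97 9b

mode:4 = -7 → 0x9 << 0 → word 0x00000009
tag:4 = 2 → 0x2 << 4 → word 0x00000029
seq:3 = -2 → 0x6 << 8 → word 0x00000629
type:1 = 0 → 0x0 << 11 → word 0x00000629
prio:7 = 124 → 0x7c << 12 → word 0x0007c629
bank:13 = 4978 → 0x1372 << 19 → word 0x9b97c629
word = 0x9b97c629 → little-endian bytes:
  [0]=0x29  [1]=0xc6  [2]=0x97  [3]=0x9b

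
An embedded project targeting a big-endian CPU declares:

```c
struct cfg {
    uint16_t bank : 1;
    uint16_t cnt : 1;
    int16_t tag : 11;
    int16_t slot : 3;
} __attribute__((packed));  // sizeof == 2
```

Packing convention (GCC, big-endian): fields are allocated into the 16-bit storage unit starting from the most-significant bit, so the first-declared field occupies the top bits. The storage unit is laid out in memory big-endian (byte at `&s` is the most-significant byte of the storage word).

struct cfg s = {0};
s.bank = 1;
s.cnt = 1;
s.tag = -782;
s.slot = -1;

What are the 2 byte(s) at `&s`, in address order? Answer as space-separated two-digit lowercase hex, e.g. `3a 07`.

[15+:1] bank=1 & 0x1 = 0x1; word=0x8000
[14+:1] cnt=1 & 0x1 = 0x1; word=0xc000
[3+:11] tag=-782 & 0x7ff = 0x4f2; word=0xe790
[0+:3] slot=-1 & 0x7 = 0x7; word=0xe797
word = 0xe797 → big-endian bytes:
  [0]=0xe7  [1]=0x97

e7 97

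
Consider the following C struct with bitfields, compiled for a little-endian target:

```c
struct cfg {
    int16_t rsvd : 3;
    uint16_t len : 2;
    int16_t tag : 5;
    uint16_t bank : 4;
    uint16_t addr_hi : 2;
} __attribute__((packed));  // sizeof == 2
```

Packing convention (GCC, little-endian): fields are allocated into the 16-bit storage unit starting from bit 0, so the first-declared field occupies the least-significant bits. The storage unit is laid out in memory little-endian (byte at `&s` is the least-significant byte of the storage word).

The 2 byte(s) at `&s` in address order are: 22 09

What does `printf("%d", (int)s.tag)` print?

9

[0]=0x22 [1]=0x09 (little-endian) → word 0x0922
rsvd [0+:3] = (word>>0) & 0x7 = 2
len [3+:2] = (word>>3) & 0x3 = 0
tag [5+:5] = (word>>5) & 0x1f = 9  ←
bank [10+:4] = (word>>10) & 0xf = 2
addr_hi [14+:2] = (word>>14) & 0x3 = 0
tag signed 5b, MSB=0: value = 9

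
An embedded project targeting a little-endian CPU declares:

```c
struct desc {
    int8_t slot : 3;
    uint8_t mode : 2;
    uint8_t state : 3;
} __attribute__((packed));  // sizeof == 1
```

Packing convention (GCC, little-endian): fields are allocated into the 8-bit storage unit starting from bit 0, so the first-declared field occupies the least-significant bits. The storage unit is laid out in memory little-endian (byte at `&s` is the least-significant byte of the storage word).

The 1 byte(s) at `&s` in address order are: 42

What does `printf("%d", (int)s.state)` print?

[0]=0x42 (little-endian) → word 0x42
slot:3 @ bit 0 → (0x42>>0)&0x7 = 0x2
mode:2 @ bit 3 → (0x42>>3)&0x3 = 0x0
state:3 @ bit 5 → (0x42>>5)&0x7 = 0x2  ←

2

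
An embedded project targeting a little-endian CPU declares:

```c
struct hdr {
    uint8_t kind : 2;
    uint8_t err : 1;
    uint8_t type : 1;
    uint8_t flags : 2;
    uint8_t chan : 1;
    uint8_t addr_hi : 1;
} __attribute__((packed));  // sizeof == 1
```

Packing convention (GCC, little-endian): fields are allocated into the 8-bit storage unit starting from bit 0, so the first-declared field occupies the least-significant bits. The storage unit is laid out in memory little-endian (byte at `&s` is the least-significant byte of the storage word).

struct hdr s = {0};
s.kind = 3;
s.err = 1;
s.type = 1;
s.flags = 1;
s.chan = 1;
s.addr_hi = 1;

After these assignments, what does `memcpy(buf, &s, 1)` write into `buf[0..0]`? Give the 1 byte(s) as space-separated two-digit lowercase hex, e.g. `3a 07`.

df

kind (2b) val=3 bits=0x3 at bit 0: 0x03
err (1b) val=1 bits=0x1 at bit 2: 0x07
type (1b) val=1 bits=0x1 at bit 3: 0x0f
flags (2b) val=1 bits=0x1 at bit 4: 0x1f
chan (1b) val=1 bits=0x1 at bit 6: 0x5f
addr_hi (1b) val=1 bits=0x1 at bit 7: 0xdf
word = 0xdf → little-endian bytes:
  [0]=0xdf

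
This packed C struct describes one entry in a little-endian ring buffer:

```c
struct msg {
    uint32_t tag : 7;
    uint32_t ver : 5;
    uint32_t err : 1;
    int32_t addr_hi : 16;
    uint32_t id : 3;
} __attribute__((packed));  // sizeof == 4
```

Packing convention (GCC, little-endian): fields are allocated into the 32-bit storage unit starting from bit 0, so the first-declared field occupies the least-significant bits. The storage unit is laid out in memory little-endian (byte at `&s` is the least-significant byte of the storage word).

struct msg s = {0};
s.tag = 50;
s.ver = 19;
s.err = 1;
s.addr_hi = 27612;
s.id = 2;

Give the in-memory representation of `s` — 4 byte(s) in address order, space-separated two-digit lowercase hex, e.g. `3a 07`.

tag (7b) val=50 bits=0x32 at bit 0: 0x00000032
ver (5b) val=19 bits=0x13 at bit 7: 0x000009b2
err (1b) val=1 bits=0x1 at bit 12: 0x000019b2
addr_hi (16b) val=27612 bits=0x6bdc at bit 13: 0x0d7b99b2
id (3b) val=2 bits=0x2 at bit 29: 0x4d7b99b2
word = 0x4d7b99b2 → little-endian bytes:
  [0]=0xb2  [1]=0x99  [2]=0x7b  [3]=0x4d

b2 99 7b 4d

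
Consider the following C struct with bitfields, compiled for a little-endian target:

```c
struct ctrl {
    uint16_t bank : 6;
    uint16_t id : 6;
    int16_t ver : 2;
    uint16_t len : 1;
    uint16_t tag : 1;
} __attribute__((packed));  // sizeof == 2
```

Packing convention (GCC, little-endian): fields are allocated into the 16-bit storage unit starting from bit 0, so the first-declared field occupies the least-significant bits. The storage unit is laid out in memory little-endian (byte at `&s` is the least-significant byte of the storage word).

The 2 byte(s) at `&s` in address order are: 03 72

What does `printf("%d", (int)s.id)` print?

8

[0]=0x03 [1]=0x72 (little-endian) → word 0x7203
bank:6 @ bit 0 → (0x7203>>0)&0x3f = 0x3
id:6 @ bit 6 → (0x7203>>6)&0x3f = 0x8  ←
ver:2 @ bit 12 → (0x7203>>12)&0x3 = 0x3
len:1 @ bit 14 → (0x7203>>14)&0x1 = 0x1
tag:1 @ bit 15 → (0x7203>>15)&0x1 = 0x0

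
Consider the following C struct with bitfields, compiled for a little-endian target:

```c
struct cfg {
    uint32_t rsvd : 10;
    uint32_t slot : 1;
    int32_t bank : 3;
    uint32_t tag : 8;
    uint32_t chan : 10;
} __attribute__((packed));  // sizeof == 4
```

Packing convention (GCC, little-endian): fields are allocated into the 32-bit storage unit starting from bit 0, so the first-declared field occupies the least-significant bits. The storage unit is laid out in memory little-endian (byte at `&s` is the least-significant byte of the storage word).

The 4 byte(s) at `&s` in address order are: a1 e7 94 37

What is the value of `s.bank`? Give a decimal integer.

[0]=0xa1 [1]=0xe7 [2]=0x94 [3]=0x37 (little-endian) → word 0x3794e7a1
rsvd [0+:10] = (word>>0) & 0x3ff = 929
slot [10+:1] = (word>>10) & 0x1 = 1
bank [11+:3] = (word>>11) & 0x7 = 4  ←
tag [14+:8] = (word>>14) & 0xff = 83
chan [22+:10] = (word>>22) & 0x3ff = 222
bank signed 3b, MSB=1: 4 - 8 = -4

-4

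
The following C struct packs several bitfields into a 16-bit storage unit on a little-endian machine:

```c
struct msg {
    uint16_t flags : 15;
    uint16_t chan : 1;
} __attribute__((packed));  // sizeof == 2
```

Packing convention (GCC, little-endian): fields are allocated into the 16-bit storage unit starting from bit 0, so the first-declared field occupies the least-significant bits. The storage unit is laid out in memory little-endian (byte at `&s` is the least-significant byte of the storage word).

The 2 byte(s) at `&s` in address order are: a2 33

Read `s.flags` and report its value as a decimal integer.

[0]=0xa2 [1]=0x33 (little-endian) → word 0x33a2
flags [0+:15] = (word>>0) & 0x7fff = 13218  ←
chan [15+:1] = (word>>15) & 0x1 = 0

13218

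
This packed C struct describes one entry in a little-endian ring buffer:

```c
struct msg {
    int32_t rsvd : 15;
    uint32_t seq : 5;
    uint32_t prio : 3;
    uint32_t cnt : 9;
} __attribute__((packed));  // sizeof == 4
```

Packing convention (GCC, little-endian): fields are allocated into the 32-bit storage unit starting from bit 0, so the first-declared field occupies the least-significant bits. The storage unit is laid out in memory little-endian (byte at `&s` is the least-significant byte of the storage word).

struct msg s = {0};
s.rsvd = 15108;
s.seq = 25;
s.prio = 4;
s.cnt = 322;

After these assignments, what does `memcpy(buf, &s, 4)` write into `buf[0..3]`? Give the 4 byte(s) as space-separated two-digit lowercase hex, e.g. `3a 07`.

rsvd (15b) val=15108 bits=0x3b04 at bit 0: 0x00003b04
seq (5b) val=25 bits=0x19 at bit 15: 0x000cbb04
prio (3b) val=4 bits=0x4 at bit 20: 0x004cbb04
cnt (9b) val=322 bits=0x142 at bit 23: 0xa14cbb04
word = 0xa14cbb04 → little-endian bytes:
  [0]=0x04  [1]=0xbb  [2]=0x4c  [3]=0xa1

04 bb 4c a1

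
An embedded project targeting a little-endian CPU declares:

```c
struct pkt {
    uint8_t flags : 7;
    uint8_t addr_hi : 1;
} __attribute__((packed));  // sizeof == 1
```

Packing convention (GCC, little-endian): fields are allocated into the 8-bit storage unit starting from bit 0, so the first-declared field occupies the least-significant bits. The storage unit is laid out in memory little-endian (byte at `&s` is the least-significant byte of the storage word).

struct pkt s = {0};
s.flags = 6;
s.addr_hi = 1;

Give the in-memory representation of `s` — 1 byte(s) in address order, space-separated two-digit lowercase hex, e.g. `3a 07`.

flags:7 = 6 → 0x6 << 0 → word 0x06
addr_hi:1 = 1 → 0x1 << 7 → word 0x86
word = 0x86 → little-endian bytes:
  [0]=0x86

86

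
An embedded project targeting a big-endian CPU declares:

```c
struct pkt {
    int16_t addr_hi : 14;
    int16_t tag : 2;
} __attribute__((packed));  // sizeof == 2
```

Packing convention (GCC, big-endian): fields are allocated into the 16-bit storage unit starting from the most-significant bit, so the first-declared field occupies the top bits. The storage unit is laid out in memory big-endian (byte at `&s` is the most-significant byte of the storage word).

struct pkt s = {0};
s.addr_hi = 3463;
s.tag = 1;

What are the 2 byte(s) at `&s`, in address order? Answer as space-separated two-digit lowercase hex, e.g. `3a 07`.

36 1d

addr_hi (14b) val=3463 bits=0xd87 at bit 2: 0x361c
tag (2b) val=1 bits=0x1 at bit 0: 0x361d
word = 0x361d → big-endian bytes:
  [0]=0x36  [1]=0x1d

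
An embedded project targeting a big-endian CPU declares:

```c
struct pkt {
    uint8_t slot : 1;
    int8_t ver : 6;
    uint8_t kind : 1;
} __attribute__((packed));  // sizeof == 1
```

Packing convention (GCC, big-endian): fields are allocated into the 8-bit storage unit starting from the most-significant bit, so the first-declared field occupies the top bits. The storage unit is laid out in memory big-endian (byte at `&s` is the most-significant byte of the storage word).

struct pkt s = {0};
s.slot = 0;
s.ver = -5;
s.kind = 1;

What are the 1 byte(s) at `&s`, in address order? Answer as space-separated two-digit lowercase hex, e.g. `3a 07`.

[7+:1] slot=0 & 0x1 = 0x0; word=0x00
[1+:6] ver=-5 & 0x3f = 0x3b; word=0x76
[0+:1] kind=1 & 0x1 = 0x1; word=0x77
word = 0x77 → big-endian bytes:
  [0]=0x77

77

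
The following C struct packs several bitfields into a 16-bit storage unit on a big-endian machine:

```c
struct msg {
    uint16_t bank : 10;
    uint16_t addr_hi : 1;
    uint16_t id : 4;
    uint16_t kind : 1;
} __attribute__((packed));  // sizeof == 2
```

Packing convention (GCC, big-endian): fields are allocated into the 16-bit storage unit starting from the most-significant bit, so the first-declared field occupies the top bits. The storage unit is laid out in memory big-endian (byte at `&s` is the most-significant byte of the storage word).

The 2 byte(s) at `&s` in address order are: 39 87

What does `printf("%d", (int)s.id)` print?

[0]=0x39 [1]=0x87 (big-endian) → word 0x3987
bank [6+:10] = (word>>6) & 0x3ff = 230
addr_hi [5+:1] = (word>>5) & 0x1 = 0
id [1+:4] = (word>>1) & 0xf = 3  ←
kind [0+:1] = (word>>0) & 0x1 = 1

3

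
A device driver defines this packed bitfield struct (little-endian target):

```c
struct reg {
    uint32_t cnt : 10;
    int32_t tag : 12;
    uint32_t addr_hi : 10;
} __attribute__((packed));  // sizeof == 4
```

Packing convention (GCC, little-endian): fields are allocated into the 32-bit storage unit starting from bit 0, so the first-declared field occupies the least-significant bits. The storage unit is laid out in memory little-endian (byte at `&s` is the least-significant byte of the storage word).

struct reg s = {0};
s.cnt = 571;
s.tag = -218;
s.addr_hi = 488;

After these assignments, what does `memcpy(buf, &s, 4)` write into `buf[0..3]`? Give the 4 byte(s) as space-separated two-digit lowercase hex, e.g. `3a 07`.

3b 9a 3c 7a

cnt (10b) val=571 bits=0x23b at bit 0: 0x0000023b
tag (12b) val=-218 bits=0xf26 at bit 10: 0x003c9a3b
addr_hi (10b) val=488 bits=0x1e8 at bit 22: 0x7a3c9a3b
word = 0x7a3c9a3b → little-endian bytes:
  [0]=0x3b  [1]=0x9a  [2]=0x3c  [3]=0x7a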